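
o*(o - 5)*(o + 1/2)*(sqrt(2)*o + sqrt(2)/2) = sqrt(2)*o^4 - 4*sqrt(2)*o^3 - 19*sqrt(2)*o^2/4 - 5*sqrt(2)*o/4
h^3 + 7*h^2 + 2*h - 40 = (h - 2)*(h + 4)*(h + 5)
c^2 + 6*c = c*(c + 6)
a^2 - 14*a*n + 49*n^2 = (a - 7*n)^2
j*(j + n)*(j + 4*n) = j^3 + 5*j^2*n + 4*j*n^2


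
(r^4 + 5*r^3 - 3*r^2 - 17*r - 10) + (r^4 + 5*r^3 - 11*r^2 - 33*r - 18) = 2*r^4 + 10*r^3 - 14*r^2 - 50*r - 28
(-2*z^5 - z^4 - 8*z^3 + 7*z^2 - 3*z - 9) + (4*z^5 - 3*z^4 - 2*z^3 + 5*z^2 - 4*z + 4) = 2*z^5 - 4*z^4 - 10*z^3 + 12*z^2 - 7*z - 5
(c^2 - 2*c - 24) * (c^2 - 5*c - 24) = c^4 - 7*c^3 - 38*c^2 + 168*c + 576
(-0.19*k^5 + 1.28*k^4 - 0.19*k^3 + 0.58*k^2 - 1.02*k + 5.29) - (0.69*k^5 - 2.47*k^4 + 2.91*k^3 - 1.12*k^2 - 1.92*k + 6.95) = -0.88*k^5 + 3.75*k^4 - 3.1*k^3 + 1.7*k^2 + 0.9*k - 1.66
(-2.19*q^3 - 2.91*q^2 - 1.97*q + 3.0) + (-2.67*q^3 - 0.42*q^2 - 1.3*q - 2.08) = -4.86*q^3 - 3.33*q^2 - 3.27*q + 0.92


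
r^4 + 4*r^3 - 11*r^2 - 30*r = r*(r - 3)*(r + 2)*(r + 5)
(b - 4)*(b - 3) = b^2 - 7*b + 12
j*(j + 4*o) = j^2 + 4*j*o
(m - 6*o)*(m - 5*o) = m^2 - 11*m*o + 30*o^2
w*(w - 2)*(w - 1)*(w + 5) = w^4 + 2*w^3 - 13*w^2 + 10*w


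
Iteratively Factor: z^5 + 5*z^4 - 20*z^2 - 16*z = (z + 1)*(z^4 + 4*z^3 - 4*z^2 - 16*z) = (z + 1)*(z + 2)*(z^3 + 2*z^2 - 8*z) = (z + 1)*(z + 2)*(z + 4)*(z^2 - 2*z) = (z - 2)*(z + 1)*(z + 2)*(z + 4)*(z)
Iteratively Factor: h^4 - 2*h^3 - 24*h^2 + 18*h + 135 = (h + 3)*(h^3 - 5*h^2 - 9*h + 45) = (h + 3)^2*(h^2 - 8*h + 15) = (h - 5)*(h + 3)^2*(h - 3)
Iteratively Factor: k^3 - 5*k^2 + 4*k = (k - 1)*(k^2 - 4*k) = (k - 4)*(k - 1)*(k)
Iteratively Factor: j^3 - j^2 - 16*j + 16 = (j + 4)*(j^2 - 5*j + 4) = (j - 4)*(j + 4)*(j - 1)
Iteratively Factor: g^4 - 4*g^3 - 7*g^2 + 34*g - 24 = (g - 1)*(g^3 - 3*g^2 - 10*g + 24) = (g - 2)*(g - 1)*(g^2 - g - 12) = (g - 4)*(g - 2)*(g - 1)*(g + 3)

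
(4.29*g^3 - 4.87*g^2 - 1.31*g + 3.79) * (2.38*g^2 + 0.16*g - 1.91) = 10.2102*g^5 - 10.9042*g^4 - 12.0909*g^3 + 18.1123*g^2 + 3.1085*g - 7.2389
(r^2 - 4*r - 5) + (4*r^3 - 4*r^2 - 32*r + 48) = 4*r^3 - 3*r^2 - 36*r + 43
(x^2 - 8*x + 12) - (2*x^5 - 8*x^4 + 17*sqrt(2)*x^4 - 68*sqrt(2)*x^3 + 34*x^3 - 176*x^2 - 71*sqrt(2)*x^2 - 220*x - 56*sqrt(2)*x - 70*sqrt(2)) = -2*x^5 - 17*sqrt(2)*x^4 + 8*x^4 - 34*x^3 + 68*sqrt(2)*x^3 + 71*sqrt(2)*x^2 + 177*x^2 + 56*sqrt(2)*x + 212*x + 12 + 70*sqrt(2)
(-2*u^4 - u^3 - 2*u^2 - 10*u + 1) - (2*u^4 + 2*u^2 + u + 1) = -4*u^4 - u^3 - 4*u^2 - 11*u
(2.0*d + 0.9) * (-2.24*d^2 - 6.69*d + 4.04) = -4.48*d^3 - 15.396*d^2 + 2.059*d + 3.636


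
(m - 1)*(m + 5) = m^2 + 4*m - 5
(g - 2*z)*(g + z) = g^2 - g*z - 2*z^2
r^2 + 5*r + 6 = (r + 2)*(r + 3)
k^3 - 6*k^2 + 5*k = k*(k - 5)*(k - 1)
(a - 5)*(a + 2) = a^2 - 3*a - 10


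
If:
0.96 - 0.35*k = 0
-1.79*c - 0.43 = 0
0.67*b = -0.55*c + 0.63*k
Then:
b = 2.78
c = -0.24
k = 2.74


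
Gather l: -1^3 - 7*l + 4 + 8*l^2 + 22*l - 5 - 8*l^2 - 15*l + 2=0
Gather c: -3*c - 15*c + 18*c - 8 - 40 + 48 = 0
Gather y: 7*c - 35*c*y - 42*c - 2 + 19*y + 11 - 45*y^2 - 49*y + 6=-35*c - 45*y^2 + y*(-35*c - 30) + 15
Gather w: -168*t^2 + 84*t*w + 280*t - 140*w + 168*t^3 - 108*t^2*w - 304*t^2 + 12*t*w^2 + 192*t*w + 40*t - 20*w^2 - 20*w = 168*t^3 - 472*t^2 + 320*t + w^2*(12*t - 20) + w*(-108*t^2 + 276*t - 160)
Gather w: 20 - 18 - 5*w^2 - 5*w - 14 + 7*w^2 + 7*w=2*w^2 + 2*w - 12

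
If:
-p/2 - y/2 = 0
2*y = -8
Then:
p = 4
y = -4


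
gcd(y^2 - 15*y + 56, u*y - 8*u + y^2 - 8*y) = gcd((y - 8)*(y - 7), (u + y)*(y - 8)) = y - 8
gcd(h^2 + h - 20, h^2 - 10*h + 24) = h - 4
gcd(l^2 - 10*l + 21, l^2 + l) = 1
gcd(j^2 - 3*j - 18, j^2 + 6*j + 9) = j + 3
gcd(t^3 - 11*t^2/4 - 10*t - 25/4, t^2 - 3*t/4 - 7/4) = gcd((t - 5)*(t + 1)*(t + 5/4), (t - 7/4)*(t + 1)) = t + 1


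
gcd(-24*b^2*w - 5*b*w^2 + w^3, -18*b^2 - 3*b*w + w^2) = 3*b + w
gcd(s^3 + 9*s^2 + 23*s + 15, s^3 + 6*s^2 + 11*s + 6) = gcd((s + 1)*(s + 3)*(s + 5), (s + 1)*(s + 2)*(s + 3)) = s^2 + 4*s + 3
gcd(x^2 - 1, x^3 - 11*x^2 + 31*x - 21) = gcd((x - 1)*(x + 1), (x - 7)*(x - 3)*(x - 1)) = x - 1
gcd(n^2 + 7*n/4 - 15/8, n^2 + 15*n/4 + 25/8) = n + 5/2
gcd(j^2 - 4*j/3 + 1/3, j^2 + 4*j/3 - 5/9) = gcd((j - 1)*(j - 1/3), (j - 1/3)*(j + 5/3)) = j - 1/3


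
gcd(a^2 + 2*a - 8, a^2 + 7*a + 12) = a + 4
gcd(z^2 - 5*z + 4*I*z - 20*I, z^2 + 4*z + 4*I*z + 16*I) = z + 4*I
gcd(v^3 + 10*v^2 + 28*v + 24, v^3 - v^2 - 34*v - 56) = v + 2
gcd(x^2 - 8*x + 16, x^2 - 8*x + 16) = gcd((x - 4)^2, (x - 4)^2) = x^2 - 8*x + 16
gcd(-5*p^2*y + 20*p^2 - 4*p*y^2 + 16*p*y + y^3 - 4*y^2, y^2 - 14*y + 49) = 1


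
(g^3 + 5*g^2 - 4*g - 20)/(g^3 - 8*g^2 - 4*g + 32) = (g + 5)/(g - 8)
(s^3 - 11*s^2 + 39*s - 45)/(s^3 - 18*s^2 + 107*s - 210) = (s^2 - 6*s + 9)/(s^2 - 13*s + 42)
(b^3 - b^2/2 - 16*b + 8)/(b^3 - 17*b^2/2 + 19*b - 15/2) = (b^2 - 16)/(b^2 - 8*b + 15)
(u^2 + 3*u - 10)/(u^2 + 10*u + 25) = (u - 2)/(u + 5)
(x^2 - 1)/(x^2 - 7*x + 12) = (x^2 - 1)/(x^2 - 7*x + 12)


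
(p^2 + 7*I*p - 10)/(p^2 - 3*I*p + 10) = (p + 5*I)/(p - 5*I)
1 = 1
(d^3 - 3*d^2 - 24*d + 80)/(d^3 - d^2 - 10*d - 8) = (d^2 + d - 20)/(d^2 + 3*d + 2)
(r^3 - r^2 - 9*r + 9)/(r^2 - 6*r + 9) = (r^2 + 2*r - 3)/(r - 3)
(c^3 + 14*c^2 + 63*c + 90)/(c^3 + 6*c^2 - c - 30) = (c + 6)/(c - 2)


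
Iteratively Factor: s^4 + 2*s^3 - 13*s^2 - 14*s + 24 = (s + 2)*(s^3 - 13*s + 12) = (s + 2)*(s + 4)*(s^2 - 4*s + 3) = (s - 3)*(s + 2)*(s + 4)*(s - 1)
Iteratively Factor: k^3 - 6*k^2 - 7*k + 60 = (k - 4)*(k^2 - 2*k - 15) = (k - 4)*(k + 3)*(k - 5)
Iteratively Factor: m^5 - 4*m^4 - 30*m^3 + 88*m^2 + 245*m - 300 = (m + 3)*(m^4 - 7*m^3 - 9*m^2 + 115*m - 100) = (m - 5)*(m + 3)*(m^3 - 2*m^2 - 19*m + 20) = (m - 5)*(m - 1)*(m + 3)*(m^2 - m - 20) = (m - 5)^2*(m - 1)*(m + 3)*(m + 4)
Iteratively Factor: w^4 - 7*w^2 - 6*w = (w + 2)*(w^3 - 2*w^2 - 3*w) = (w + 1)*(w + 2)*(w^2 - 3*w) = w*(w + 1)*(w + 2)*(w - 3)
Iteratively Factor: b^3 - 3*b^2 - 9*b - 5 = (b - 5)*(b^2 + 2*b + 1) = (b - 5)*(b + 1)*(b + 1)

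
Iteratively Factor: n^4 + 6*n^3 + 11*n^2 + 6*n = (n + 2)*(n^3 + 4*n^2 + 3*n) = (n + 2)*(n + 3)*(n^2 + n) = (n + 1)*(n + 2)*(n + 3)*(n)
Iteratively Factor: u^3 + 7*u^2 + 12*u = (u + 4)*(u^2 + 3*u) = (u + 3)*(u + 4)*(u)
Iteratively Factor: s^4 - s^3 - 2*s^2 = (s + 1)*(s^3 - 2*s^2) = s*(s + 1)*(s^2 - 2*s) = s^2*(s + 1)*(s - 2)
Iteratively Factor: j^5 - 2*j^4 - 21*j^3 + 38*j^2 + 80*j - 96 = (j + 2)*(j^4 - 4*j^3 - 13*j^2 + 64*j - 48) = (j - 1)*(j + 2)*(j^3 - 3*j^2 - 16*j + 48) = (j - 3)*(j - 1)*(j + 2)*(j^2 - 16) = (j - 3)*(j - 1)*(j + 2)*(j + 4)*(j - 4)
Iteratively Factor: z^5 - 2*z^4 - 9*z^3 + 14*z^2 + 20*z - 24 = (z + 2)*(z^4 - 4*z^3 - z^2 + 16*z - 12) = (z + 2)^2*(z^3 - 6*z^2 + 11*z - 6) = (z - 3)*(z + 2)^2*(z^2 - 3*z + 2) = (z - 3)*(z - 2)*(z + 2)^2*(z - 1)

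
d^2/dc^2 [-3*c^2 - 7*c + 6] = -6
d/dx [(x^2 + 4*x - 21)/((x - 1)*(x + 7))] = 2/(x^2 - 2*x + 1)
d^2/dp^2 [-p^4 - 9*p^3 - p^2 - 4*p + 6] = -12*p^2 - 54*p - 2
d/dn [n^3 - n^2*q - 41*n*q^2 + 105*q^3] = 3*n^2 - 2*n*q - 41*q^2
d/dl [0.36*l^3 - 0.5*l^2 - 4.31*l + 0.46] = 1.08*l^2 - 1.0*l - 4.31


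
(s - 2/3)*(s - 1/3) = s^2 - s + 2/9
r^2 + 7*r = r*(r + 7)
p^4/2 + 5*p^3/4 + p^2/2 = p^2*(p/2 + 1)*(p + 1/2)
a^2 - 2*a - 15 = (a - 5)*(a + 3)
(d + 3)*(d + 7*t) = d^2 + 7*d*t + 3*d + 21*t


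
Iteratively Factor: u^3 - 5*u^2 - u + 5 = (u + 1)*(u^2 - 6*u + 5) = (u - 1)*(u + 1)*(u - 5)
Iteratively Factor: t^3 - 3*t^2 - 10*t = (t + 2)*(t^2 - 5*t) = t*(t + 2)*(t - 5)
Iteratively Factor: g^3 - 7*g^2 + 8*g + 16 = (g + 1)*(g^2 - 8*g + 16) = (g - 4)*(g + 1)*(g - 4)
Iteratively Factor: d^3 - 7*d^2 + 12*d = (d)*(d^2 - 7*d + 12) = d*(d - 4)*(d - 3)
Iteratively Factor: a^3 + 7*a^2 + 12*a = (a + 3)*(a^2 + 4*a) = a*(a + 3)*(a + 4)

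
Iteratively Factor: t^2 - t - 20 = (t - 5)*(t + 4)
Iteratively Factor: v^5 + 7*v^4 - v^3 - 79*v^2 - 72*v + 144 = (v + 4)*(v^4 + 3*v^3 - 13*v^2 - 27*v + 36) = (v - 1)*(v + 4)*(v^3 + 4*v^2 - 9*v - 36) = (v - 3)*(v - 1)*(v + 4)*(v^2 + 7*v + 12) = (v - 3)*(v - 1)*(v + 4)^2*(v + 3)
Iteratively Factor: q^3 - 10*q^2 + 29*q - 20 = (q - 4)*(q^2 - 6*q + 5) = (q - 4)*(q - 1)*(q - 5)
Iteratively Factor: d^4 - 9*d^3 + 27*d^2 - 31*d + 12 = (d - 1)*(d^3 - 8*d^2 + 19*d - 12) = (d - 1)^2*(d^2 - 7*d + 12) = (d - 4)*(d - 1)^2*(d - 3)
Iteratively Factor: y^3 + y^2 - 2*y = (y + 2)*(y^2 - y) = (y - 1)*(y + 2)*(y)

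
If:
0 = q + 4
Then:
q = -4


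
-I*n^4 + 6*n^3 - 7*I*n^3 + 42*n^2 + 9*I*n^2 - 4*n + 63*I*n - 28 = (n + 7)*(n + I)*(n + 4*I)*(-I*n + 1)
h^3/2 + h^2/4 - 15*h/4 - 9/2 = (h/2 + 1)*(h - 3)*(h + 3/2)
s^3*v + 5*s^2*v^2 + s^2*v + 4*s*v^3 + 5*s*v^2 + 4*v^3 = (s + v)*(s + 4*v)*(s*v + v)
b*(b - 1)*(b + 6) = b^3 + 5*b^2 - 6*b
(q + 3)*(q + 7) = q^2 + 10*q + 21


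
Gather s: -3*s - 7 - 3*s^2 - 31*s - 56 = -3*s^2 - 34*s - 63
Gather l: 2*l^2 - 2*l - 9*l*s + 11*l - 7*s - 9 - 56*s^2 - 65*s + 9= 2*l^2 + l*(9 - 9*s) - 56*s^2 - 72*s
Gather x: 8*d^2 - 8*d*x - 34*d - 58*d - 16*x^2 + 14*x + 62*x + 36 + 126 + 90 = 8*d^2 - 92*d - 16*x^2 + x*(76 - 8*d) + 252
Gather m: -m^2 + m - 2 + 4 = -m^2 + m + 2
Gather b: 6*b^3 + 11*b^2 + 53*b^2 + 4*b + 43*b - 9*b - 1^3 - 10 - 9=6*b^3 + 64*b^2 + 38*b - 20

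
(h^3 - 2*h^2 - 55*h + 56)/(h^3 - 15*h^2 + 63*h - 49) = (h^2 - h - 56)/(h^2 - 14*h + 49)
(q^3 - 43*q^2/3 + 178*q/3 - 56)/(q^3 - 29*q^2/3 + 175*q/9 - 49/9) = 3*(3*q^2 - 22*q + 24)/(9*q^2 - 24*q + 7)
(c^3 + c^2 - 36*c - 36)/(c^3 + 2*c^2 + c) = (c^2 - 36)/(c*(c + 1))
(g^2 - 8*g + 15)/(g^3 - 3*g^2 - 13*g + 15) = (g - 3)/(g^2 + 2*g - 3)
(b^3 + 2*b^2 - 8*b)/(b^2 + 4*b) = b - 2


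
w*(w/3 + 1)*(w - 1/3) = w^3/3 + 8*w^2/9 - w/3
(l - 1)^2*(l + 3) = l^3 + l^2 - 5*l + 3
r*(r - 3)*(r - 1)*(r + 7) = r^4 + 3*r^3 - 25*r^2 + 21*r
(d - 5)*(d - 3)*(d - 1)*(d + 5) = d^4 - 4*d^3 - 22*d^2 + 100*d - 75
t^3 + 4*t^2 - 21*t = t*(t - 3)*(t + 7)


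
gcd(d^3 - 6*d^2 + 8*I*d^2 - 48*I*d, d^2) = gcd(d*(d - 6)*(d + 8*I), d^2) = d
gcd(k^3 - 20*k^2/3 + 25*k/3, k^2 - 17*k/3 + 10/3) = k - 5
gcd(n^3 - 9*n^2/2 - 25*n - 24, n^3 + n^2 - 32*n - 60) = n + 2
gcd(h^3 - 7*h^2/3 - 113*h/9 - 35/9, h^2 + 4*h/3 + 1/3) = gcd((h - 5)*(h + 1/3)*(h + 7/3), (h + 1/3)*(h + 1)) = h + 1/3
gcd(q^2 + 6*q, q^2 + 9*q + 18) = q + 6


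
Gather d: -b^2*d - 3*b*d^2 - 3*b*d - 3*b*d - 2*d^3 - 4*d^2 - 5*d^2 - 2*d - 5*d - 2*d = -2*d^3 + d^2*(-3*b - 9) + d*(-b^2 - 6*b - 9)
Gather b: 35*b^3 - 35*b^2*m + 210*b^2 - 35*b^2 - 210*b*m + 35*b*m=35*b^3 + b^2*(175 - 35*m) - 175*b*m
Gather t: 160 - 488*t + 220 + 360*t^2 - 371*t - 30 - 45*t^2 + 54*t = 315*t^2 - 805*t + 350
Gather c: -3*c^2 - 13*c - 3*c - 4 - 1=-3*c^2 - 16*c - 5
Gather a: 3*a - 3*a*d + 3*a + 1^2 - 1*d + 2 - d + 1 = a*(6 - 3*d) - 2*d + 4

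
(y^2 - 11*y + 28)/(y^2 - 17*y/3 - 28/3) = 3*(y - 4)/(3*y + 4)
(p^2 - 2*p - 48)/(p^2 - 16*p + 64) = (p + 6)/(p - 8)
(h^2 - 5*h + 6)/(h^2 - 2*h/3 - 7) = 3*(h - 2)/(3*h + 7)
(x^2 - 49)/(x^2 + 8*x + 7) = (x - 7)/(x + 1)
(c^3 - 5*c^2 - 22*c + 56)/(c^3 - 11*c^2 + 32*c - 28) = (c + 4)/(c - 2)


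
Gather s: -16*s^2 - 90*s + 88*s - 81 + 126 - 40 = -16*s^2 - 2*s + 5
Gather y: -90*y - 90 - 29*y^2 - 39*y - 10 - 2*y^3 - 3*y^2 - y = -2*y^3 - 32*y^2 - 130*y - 100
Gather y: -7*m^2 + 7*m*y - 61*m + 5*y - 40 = -7*m^2 - 61*m + y*(7*m + 5) - 40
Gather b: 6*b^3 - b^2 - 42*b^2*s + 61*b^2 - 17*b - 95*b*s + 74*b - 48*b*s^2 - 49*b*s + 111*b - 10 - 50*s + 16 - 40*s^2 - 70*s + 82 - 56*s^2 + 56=6*b^3 + b^2*(60 - 42*s) + b*(-48*s^2 - 144*s + 168) - 96*s^2 - 120*s + 144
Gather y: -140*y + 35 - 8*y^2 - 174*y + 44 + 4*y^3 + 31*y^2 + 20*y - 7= 4*y^3 + 23*y^2 - 294*y + 72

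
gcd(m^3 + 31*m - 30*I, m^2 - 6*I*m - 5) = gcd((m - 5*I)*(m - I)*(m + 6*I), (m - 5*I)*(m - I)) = m^2 - 6*I*m - 5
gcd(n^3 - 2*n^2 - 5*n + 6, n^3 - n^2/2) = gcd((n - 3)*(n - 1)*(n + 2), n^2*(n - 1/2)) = 1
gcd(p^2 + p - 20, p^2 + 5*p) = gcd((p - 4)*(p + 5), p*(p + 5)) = p + 5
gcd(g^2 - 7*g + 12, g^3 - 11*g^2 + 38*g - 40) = g - 4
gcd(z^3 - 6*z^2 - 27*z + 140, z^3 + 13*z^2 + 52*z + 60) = z + 5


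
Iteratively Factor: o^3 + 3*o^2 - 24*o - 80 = (o + 4)*(o^2 - o - 20) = (o - 5)*(o + 4)*(o + 4)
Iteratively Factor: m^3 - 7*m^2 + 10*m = (m - 2)*(m^2 - 5*m) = m*(m - 2)*(m - 5)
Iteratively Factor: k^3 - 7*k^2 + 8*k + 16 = (k - 4)*(k^2 - 3*k - 4) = (k - 4)^2*(k + 1)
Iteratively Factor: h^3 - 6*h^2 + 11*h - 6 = (h - 3)*(h^2 - 3*h + 2) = (h - 3)*(h - 1)*(h - 2)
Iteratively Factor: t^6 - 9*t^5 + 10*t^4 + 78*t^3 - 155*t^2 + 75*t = (t)*(t^5 - 9*t^4 + 10*t^3 + 78*t^2 - 155*t + 75) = t*(t - 5)*(t^4 - 4*t^3 - 10*t^2 + 28*t - 15) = t*(t - 5)*(t - 1)*(t^3 - 3*t^2 - 13*t + 15) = t*(t - 5)*(t - 1)^2*(t^2 - 2*t - 15) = t*(t - 5)^2*(t - 1)^2*(t + 3)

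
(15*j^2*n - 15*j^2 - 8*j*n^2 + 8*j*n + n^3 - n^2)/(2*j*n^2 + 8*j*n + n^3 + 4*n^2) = (15*j^2*n - 15*j^2 - 8*j*n^2 + 8*j*n + n^3 - n^2)/(n*(2*j*n + 8*j + n^2 + 4*n))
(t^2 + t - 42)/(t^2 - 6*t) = (t + 7)/t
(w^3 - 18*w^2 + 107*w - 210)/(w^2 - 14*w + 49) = (w^2 - 11*w + 30)/(w - 7)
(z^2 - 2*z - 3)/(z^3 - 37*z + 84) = (z + 1)/(z^2 + 3*z - 28)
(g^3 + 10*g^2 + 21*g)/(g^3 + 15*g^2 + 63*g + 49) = g*(g + 3)/(g^2 + 8*g + 7)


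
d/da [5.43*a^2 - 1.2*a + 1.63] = 10.86*a - 1.2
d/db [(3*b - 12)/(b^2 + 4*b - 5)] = 3*(b^2 + 4*b - 2*(b - 4)*(b + 2) - 5)/(b^2 + 4*b - 5)^2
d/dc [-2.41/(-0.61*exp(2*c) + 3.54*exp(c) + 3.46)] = (8.5314 - 2.9402*exp(c))*exp(c)/(-0.61*exp(2*c) + 3.54*exp(c) + 3.46)^2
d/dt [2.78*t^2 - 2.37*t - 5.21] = 5.56*t - 2.37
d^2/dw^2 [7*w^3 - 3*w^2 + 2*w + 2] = 42*w - 6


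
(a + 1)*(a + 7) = a^2 + 8*a + 7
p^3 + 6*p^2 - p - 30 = (p - 2)*(p + 3)*(p + 5)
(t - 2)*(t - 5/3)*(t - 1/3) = t^3 - 4*t^2 + 41*t/9 - 10/9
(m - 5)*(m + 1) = m^2 - 4*m - 5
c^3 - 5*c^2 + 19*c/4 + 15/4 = (c - 3)*(c - 5/2)*(c + 1/2)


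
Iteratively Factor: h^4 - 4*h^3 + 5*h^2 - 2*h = (h - 1)*(h^3 - 3*h^2 + 2*h) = h*(h - 1)*(h^2 - 3*h + 2) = h*(h - 2)*(h - 1)*(h - 1)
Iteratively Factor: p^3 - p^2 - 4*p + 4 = (p - 2)*(p^2 + p - 2) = (p - 2)*(p - 1)*(p + 2)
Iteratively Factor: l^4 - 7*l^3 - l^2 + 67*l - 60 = (l + 3)*(l^3 - 10*l^2 + 29*l - 20) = (l - 5)*(l + 3)*(l^2 - 5*l + 4) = (l - 5)*(l - 4)*(l + 3)*(l - 1)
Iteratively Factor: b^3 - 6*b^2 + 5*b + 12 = (b - 4)*(b^2 - 2*b - 3) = (b - 4)*(b + 1)*(b - 3)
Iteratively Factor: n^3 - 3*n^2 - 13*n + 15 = (n + 3)*(n^2 - 6*n + 5) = (n - 5)*(n + 3)*(n - 1)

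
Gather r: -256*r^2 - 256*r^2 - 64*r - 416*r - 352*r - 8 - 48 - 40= -512*r^2 - 832*r - 96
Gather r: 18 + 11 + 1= 30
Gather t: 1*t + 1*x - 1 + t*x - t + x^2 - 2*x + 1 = t*x + x^2 - x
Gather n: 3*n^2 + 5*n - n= 3*n^2 + 4*n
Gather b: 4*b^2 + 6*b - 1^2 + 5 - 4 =4*b^2 + 6*b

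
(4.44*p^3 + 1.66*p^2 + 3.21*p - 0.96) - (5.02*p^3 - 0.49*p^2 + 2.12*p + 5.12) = -0.579999999999999*p^3 + 2.15*p^2 + 1.09*p - 6.08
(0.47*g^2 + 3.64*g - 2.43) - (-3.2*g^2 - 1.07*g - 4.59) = 3.67*g^2 + 4.71*g + 2.16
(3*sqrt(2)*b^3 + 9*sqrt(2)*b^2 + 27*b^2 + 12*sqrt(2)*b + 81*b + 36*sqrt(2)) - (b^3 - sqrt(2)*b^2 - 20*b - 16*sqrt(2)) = -b^3 + 3*sqrt(2)*b^3 + 10*sqrt(2)*b^2 + 27*b^2 + 12*sqrt(2)*b + 101*b + 52*sqrt(2)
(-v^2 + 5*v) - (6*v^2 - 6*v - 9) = -7*v^2 + 11*v + 9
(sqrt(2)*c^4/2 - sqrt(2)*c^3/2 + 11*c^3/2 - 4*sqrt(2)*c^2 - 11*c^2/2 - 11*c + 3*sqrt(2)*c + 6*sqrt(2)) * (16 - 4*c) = -2*sqrt(2)*c^5 - 22*c^4 + 10*sqrt(2)*c^4 + 8*sqrt(2)*c^3 + 110*c^3 - 76*sqrt(2)*c^2 - 44*c^2 - 176*c + 24*sqrt(2)*c + 96*sqrt(2)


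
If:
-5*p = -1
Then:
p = 1/5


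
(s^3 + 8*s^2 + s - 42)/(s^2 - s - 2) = (s^2 + 10*s + 21)/(s + 1)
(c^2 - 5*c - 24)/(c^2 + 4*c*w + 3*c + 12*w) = (c - 8)/(c + 4*w)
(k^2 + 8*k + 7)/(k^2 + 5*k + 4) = (k + 7)/(k + 4)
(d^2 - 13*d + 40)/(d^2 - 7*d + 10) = (d - 8)/(d - 2)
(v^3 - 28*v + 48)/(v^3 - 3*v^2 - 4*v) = (v^2 + 4*v - 12)/(v*(v + 1))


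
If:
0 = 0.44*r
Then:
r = 0.00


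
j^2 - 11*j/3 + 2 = (j - 3)*(j - 2/3)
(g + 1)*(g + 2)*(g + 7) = g^3 + 10*g^2 + 23*g + 14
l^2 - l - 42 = (l - 7)*(l + 6)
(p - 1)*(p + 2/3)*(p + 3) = p^3 + 8*p^2/3 - 5*p/3 - 2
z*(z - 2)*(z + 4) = z^3 + 2*z^2 - 8*z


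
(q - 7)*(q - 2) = q^2 - 9*q + 14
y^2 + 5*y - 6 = (y - 1)*(y + 6)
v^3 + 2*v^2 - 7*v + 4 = (v - 1)^2*(v + 4)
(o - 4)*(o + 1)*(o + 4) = o^3 + o^2 - 16*o - 16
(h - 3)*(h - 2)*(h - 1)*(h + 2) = h^4 - 4*h^3 - h^2 + 16*h - 12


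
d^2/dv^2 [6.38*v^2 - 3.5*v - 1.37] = 12.7600000000000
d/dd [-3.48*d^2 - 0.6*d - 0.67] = -6.96*d - 0.6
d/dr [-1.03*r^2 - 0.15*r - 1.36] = -2.06*r - 0.15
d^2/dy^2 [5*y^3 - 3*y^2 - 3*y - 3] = 30*y - 6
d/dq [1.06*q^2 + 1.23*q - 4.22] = 2.12*q + 1.23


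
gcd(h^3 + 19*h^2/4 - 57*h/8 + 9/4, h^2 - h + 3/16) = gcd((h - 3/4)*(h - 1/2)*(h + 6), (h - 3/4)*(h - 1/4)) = h - 3/4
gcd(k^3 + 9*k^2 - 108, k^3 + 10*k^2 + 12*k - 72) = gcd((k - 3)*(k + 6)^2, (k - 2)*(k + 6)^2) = k^2 + 12*k + 36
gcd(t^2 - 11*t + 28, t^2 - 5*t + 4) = t - 4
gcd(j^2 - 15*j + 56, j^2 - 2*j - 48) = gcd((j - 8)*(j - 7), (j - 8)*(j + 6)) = j - 8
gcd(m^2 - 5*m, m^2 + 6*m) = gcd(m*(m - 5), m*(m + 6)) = m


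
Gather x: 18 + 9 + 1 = 28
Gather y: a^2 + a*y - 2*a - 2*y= a^2 - 2*a + y*(a - 2)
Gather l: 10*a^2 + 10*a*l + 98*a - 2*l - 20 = 10*a^2 + 98*a + l*(10*a - 2) - 20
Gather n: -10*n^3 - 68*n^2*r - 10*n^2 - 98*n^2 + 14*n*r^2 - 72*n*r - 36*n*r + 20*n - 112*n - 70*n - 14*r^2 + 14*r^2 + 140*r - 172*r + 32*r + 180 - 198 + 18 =-10*n^3 + n^2*(-68*r - 108) + n*(14*r^2 - 108*r - 162)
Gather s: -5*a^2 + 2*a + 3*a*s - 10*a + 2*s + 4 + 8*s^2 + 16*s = -5*a^2 - 8*a + 8*s^2 + s*(3*a + 18) + 4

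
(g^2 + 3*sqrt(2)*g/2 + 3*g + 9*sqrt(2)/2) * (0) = 0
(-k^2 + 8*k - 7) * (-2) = 2*k^2 - 16*k + 14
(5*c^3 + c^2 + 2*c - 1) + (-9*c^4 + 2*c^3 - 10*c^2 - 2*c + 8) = -9*c^4 + 7*c^3 - 9*c^2 + 7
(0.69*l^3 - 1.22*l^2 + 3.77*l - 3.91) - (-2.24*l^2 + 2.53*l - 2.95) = 0.69*l^3 + 1.02*l^2 + 1.24*l - 0.96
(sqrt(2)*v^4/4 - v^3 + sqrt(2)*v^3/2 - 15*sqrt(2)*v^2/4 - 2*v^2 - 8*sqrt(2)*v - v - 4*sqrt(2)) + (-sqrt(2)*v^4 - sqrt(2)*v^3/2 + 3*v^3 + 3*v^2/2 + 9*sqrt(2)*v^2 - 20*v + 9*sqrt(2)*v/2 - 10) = -3*sqrt(2)*v^4/4 + 2*v^3 - v^2/2 + 21*sqrt(2)*v^2/4 - 21*v - 7*sqrt(2)*v/2 - 10 - 4*sqrt(2)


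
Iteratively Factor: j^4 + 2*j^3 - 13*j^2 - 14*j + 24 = (j - 1)*(j^3 + 3*j^2 - 10*j - 24) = (j - 3)*(j - 1)*(j^2 + 6*j + 8) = (j - 3)*(j - 1)*(j + 2)*(j + 4)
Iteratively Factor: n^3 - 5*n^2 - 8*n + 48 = (n + 3)*(n^2 - 8*n + 16) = (n - 4)*(n + 3)*(n - 4)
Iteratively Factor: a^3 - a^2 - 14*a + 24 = (a - 2)*(a^2 + a - 12) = (a - 2)*(a + 4)*(a - 3)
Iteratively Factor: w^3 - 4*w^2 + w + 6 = (w - 2)*(w^2 - 2*w - 3) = (w - 3)*(w - 2)*(w + 1)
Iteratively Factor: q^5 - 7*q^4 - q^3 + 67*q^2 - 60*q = (q)*(q^4 - 7*q^3 - q^2 + 67*q - 60) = q*(q - 5)*(q^3 - 2*q^2 - 11*q + 12) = q*(q - 5)*(q - 4)*(q^2 + 2*q - 3) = q*(q - 5)*(q - 4)*(q + 3)*(q - 1)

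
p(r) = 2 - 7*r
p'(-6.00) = -7.00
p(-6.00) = 44.00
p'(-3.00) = -7.00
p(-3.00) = 23.00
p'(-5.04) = -7.00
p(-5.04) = 37.28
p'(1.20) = -7.00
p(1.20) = -6.40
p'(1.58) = -7.00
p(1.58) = -9.06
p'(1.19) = -7.00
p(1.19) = -6.33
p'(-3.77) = -7.00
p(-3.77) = 28.39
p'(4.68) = -7.00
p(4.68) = -30.76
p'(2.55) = -7.00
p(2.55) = -15.85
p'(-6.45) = -7.00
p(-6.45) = 47.15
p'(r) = -7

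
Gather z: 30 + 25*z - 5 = 25*z + 25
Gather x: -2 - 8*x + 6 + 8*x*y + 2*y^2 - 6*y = x*(8*y - 8) + 2*y^2 - 6*y + 4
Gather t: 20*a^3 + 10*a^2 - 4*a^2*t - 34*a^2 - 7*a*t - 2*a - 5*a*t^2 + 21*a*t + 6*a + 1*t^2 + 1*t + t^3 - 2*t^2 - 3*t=20*a^3 - 24*a^2 + 4*a + t^3 + t^2*(-5*a - 1) + t*(-4*a^2 + 14*a - 2)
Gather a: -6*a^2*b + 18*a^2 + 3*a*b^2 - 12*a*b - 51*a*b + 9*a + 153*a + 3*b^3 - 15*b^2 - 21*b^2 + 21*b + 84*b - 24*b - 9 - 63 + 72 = a^2*(18 - 6*b) + a*(3*b^2 - 63*b + 162) + 3*b^3 - 36*b^2 + 81*b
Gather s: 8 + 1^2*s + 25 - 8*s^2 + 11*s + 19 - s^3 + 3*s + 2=-s^3 - 8*s^2 + 15*s + 54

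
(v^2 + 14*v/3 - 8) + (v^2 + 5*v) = 2*v^2 + 29*v/3 - 8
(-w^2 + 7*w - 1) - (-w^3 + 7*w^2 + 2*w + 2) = w^3 - 8*w^2 + 5*w - 3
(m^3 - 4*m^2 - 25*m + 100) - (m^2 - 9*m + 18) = m^3 - 5*m^2 - 16*m + 82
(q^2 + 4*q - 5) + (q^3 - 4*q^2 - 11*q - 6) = q^3 - 3*q^2 - 7*q - 11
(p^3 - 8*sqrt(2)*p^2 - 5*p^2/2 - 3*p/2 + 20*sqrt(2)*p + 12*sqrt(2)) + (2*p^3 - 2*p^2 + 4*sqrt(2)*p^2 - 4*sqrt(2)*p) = 3*p^3 - 4*sqrt(2)*p^2 - 9*p^2/2 - 3*p/2 + 16*sqrt(2)*p + 12*sqrt(2)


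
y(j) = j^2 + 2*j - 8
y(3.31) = 9.58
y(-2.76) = -5.90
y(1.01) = -4.96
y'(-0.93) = 0.14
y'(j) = 2*j + 2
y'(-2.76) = -3.52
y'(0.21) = 2.42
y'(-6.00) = -10.00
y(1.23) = -4.03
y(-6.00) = 16.00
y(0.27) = -7.39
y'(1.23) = 4.46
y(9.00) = 91.00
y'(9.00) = 20.00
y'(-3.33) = -4.66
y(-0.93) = -9.00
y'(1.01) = 4.02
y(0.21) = -7.54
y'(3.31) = 8.62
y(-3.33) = -3.57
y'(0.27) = 2.54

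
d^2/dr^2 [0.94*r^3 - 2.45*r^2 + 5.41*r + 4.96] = 5.64*r - 4.9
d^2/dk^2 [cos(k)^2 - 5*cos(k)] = 5*cos(k) - 2*cos(2*k)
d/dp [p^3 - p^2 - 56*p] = 3*p^2 - 2*p - 56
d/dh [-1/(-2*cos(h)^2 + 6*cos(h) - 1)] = 2*(2*cos(h) - 3)*sin(h)/(-6*cos(h) + cos(2*h) + 2)^2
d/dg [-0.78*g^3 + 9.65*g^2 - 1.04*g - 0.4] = -2.34*g^2 + 19.3*g - 1.04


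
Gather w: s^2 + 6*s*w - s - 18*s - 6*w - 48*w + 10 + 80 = s^2 - 19*s + w*(6*s - 54) + 90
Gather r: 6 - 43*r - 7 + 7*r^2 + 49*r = 7*r^2 + 6*r - 1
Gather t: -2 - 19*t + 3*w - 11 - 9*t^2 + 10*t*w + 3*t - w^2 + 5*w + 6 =-9*t^2 + t*(10*w - 16) - w^2 + 8*w - 7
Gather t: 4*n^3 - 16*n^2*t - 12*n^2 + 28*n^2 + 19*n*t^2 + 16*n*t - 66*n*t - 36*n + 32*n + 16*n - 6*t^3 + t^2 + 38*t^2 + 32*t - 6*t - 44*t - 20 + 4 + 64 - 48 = 4*n^3 + 16*n^2 + 12*n - 6*t^3 + t^2*(19*n + 39) + t*(-16*n^2 - 50*n - 18)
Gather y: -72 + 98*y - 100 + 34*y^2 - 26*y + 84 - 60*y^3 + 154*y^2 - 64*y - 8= -60*y^3 + 188*y^2 + 8*y - 96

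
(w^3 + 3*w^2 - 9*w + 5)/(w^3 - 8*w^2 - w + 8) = (w^2 + 4*w - 5)/(w^2 - 7*w - 8)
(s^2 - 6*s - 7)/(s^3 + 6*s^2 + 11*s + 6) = (s - 7)/(s^2 + 5*s + 6)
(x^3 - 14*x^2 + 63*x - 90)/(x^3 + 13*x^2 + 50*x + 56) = (x^3 - 14*x^2 + 63*x - 90)/(x^3 + 13*x^2 + 50*x + 56)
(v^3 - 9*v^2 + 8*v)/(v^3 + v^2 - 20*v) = (v^2 - 9*v + 8)/(v^2 + v - 20)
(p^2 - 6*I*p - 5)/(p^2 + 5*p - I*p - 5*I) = (p - 5*I)/(p + 5)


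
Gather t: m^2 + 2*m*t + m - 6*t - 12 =m^2 + m + t*(2*m - 6) - 12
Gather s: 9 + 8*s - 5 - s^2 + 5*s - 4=-s^2 + 13*s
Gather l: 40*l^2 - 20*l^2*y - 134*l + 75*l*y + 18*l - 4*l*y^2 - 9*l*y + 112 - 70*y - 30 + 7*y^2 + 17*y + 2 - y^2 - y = l^2*(40 - 20*y) + l*(-4*y^2 + 66*y - 116) + 6*y^2 - 54*y + 84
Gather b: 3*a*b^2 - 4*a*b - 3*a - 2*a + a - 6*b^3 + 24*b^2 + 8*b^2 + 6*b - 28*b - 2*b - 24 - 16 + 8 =-4*a - 6*b^3 + b^2*(3*a + 32) + b*(-4*a - 24) - 32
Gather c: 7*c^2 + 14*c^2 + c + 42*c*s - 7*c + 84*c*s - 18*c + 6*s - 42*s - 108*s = 21*c^2 + c*(126*s - 24) - 144*s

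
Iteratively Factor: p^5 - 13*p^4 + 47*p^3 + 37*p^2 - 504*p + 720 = (p - 5)*(p^4 - 8*p^3 + 7*p^2 + 72*p - 144) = (p - 5)*(p - 4)*(p^3 - 4*p^2 - 9*p + 36) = (p - 5)*(p - 4)*(p - 3)*(p^2 - p - 12) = (p - 5)*(p - 4)*(p - 3)*(p + 3)*(p - 4)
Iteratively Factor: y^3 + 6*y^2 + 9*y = (y)*(y^2 + 6*y + 9) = y*(y + 3)*(y + 3)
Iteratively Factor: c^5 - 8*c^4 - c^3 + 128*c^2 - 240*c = (c - 4)*(c^4 - 4*c^3 - 17*c^2 + 60*c) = (c - 4)*(c + 4)*(c^3 - 8*c^2 + 15*c) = (c - 5)*(c - 4)*(c + 4)*(c^2 - 3*c) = c*(c - 5)*(c - 4)*(c + 4)*(c - 3)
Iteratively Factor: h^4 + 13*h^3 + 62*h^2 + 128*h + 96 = (h + 3)*(h^3 + 10*h^2 + 32*h + 32) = (h + 3)*(h + 4)*(h^2 + 6*h + 8) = (h + 3)*(h + 4)^2*(h + 2)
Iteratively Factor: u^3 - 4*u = (u)*(u^2 - 4) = u*(u + 2)*(u - 2)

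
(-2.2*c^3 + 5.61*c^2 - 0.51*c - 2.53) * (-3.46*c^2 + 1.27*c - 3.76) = 7.612*c^5 - 22.2046*c^4 + 17.1613*c^3 - 12.9875*c^2 - 1.2955*c + 9.5128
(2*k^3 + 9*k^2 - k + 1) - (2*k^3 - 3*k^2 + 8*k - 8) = 12*k^2 - 9*k + 9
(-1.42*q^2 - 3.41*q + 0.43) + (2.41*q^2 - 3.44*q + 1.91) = 0.99*q^2 - 6.85*q + 2.34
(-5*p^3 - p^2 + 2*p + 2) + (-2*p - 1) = -5*p^3 - p^2 + 1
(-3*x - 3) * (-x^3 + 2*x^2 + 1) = 3*x^4 - 3*x^3 - 6*x^2 - 3*x - 3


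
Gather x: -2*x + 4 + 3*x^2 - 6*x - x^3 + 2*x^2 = -x^3 + 5*x^2 - 8*x + 4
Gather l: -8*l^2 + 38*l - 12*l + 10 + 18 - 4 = -8*l^2 + 26*l + 24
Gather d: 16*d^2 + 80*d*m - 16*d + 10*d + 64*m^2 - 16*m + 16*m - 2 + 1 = 16*d^2 + d*(80*m - 6) + 64*m^2 - 1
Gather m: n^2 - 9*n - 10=n^2 - 9*n - 10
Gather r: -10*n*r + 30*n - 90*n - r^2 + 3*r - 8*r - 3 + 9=-60*n - r^2 + r*(-10*n - 5) + 6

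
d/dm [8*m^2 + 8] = 16*m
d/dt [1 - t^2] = -2*t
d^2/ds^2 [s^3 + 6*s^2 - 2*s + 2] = 6*s + 12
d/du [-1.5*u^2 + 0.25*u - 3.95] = 0.25 - 3.0*u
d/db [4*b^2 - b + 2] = 8*b - 1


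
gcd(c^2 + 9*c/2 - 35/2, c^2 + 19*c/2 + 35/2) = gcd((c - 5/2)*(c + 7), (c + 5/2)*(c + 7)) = c + 7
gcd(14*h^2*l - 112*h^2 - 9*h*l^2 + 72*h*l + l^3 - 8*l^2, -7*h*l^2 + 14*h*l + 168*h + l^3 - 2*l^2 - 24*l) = 7*h - l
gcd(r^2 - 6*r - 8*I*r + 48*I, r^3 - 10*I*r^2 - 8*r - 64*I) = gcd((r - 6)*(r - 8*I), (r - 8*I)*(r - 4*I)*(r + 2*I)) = r - 8*I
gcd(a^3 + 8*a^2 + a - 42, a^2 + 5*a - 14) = a^2 + 5*a - 14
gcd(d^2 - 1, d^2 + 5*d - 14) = 1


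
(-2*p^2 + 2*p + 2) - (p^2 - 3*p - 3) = -3*p^2 + 5*p + 5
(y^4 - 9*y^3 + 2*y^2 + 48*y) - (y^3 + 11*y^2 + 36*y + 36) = y^4 - 10*y^3 - 9*y^2 + 12*y - 36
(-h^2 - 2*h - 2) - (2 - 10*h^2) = 9*h^2 - 2*h - 4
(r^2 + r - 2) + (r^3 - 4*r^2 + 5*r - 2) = r^3 - 3*r^2 + 6*r - 4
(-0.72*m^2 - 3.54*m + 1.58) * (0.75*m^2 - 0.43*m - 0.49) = -0.54*m^4 - 2.3454*m^3 + 3.06*m^2 + 1.0552*m - 0.7742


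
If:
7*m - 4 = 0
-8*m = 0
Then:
No Solution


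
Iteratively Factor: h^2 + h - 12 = (h - 3)*(h + 4)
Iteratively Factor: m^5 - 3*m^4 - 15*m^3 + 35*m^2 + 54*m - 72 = (m - 1)*(m^4 - 2*m^3 - 17*m^2 + 18*m + 72) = (m - 1)*(m + 2)*(m^3 - 4*m^2 - 9*m + 36) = (m - 4)*(m - 1)*(m + 2)*(m^2 - 9) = (m - 4)*(m - 3)*(m - 1)*(m + 2)*(m + 3)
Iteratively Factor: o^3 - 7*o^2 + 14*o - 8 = (o - 2)*(o^2 - 5*o + 4) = (o - 2)*(o - 1)*(o - 4)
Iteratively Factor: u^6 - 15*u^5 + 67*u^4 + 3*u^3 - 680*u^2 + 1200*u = (u - 4)*(u^5 - 11*u^4 + 23*u^3 + 95*u^2 - 300*u) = (u - 4)^2*(u^4 - 7*u^3 - 5*u^2 + 75*u) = (u - 5)*(u - 4)^2*(u^3 - 2*u^2 - 15*u) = u*(u - 5)*(u - 4)^2*(u^2 - 2*u - 15) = u*(u - 5)*(u - 4)^2*(u + 3)*(u - 5)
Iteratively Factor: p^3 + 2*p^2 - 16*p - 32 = (p + 2)*(p^2 - 16) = (p + 2)*(p + 4)*(p - 4)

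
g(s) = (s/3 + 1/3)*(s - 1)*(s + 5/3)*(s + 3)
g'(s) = (s/3 + 1/3)*(s - 1)*(s + 5/3) + (s/3 + 1/3)*(s - 1)*(s + 3) + (s/3 + 1/3)*(s + 5/3)*(s + 3) + (s - 1)*(s + 5/3)*(s + 3)/3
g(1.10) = 0.79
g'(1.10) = 8.80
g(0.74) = -1.36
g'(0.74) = 3.51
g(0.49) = -1.91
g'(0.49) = 1.03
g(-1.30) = 0.14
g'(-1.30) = -0.06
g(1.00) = 0.00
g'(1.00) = 7.11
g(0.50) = -1.90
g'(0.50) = 1.11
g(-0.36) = -1.00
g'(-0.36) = -1.97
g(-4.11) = 14.37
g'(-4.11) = -26.25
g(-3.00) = 0.00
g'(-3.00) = -3.56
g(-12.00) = 4433.00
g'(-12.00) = -1665.56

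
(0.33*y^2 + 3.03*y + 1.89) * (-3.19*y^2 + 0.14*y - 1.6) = -1.0527*y^4 - 9.6195*y^3 - 6.1329*y^2 - 4.5834*y - 3.024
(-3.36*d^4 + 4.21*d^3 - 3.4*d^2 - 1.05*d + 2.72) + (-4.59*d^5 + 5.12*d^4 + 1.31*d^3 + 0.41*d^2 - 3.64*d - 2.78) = -4.59*d^5 + 1.76*d^4 + 5.52*d^3 - 2.99*d^2 - 4.69*d - 0.0599999999999996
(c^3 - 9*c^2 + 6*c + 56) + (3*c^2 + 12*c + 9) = c^3 - 6*c^2 + 18*c + 65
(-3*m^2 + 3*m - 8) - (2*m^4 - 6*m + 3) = -2*m^4 - 3*m^2 + 9*m - 11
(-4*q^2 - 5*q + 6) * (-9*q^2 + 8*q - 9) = 36*q^4 + 13*q^3 - 58*q^2 + 93*q - 54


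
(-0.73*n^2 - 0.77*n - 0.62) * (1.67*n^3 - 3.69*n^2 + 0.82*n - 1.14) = -1.2191*n^5 + 1.4078*n^4 + 1.2073*n^3 + 2.4886*n^2 + 0.3694*n + 0.7068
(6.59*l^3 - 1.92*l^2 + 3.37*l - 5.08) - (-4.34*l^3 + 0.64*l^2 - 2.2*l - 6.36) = 10.93*l^3 - 2.56*l^2 + 5.57*l + 1.28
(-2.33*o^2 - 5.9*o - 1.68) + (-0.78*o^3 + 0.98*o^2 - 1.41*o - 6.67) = -0.78*o^3 - 1.35*o^2 - 7.31*o - 8.35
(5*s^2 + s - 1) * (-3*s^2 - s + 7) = -15*s^4 - 8*s^3 + 37*s^2 + 8*s - 7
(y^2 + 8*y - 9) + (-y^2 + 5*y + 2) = 13*y - 7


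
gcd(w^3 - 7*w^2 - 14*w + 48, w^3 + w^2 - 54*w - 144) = w^2 - 5*w - 24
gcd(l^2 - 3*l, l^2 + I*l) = l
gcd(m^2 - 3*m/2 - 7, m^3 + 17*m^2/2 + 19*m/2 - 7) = m + 2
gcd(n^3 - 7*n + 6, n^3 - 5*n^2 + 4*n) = n - 1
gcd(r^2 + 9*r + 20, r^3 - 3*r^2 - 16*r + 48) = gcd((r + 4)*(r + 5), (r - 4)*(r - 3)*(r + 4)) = r + 4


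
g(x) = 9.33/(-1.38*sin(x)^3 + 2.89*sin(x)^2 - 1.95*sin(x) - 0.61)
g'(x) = 9.33*(4.14*sin(x)^2*cos(x) - 5.78*sin(x)*cos(x) + 1.95*cos(x))/(-1.38*sin(x)^3 + 2.89*sin(x)^2 - 1.95*sin(x) - 0.61)^2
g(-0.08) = -21.45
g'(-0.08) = 119.84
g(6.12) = -44.22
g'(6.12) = 619.97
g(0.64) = -8.99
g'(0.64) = -0.18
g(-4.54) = -8.92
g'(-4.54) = -0.40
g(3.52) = 16.24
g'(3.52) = -122.18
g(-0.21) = -142.63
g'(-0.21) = 7111.17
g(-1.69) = 1.69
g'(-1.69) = -0.43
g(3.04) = -11.97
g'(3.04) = -21.48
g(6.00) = 48.95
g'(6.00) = 958.86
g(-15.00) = 4.13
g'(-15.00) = -10.35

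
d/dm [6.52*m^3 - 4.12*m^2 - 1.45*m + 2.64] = 19.56*m^2 - 8.24*m - 1.45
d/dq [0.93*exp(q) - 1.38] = 0.93*exp(q)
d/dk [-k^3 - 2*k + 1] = -3*k^2 - 2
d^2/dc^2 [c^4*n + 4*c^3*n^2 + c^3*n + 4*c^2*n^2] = 2*n*(6*c^2 + 12*c*n + 3*c + 4*n)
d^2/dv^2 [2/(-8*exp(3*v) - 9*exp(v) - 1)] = 18*((8*exp(2*v) + 1)*(8*exp(3*v) + 9*exp(v) + 1) - 2*(8*exp(2*v) + 3)^2*exp(v))*exp(v)/(8*exp(3*v) + 9*exp(v) + 1)^3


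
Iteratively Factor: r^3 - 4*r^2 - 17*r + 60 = (r - 5)*(r^2 + r - 12) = (r - 5)*(r - 3)*(r + 4)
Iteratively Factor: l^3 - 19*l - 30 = (l + 3)*(l^2 - 3*l - 10) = (l - 5)*(l + 3)*(l + 2)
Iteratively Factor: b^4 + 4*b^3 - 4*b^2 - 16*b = (b - 2)*(b^3 + 6*b^2 + 8*b) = (b - 2)*(b + 2)*(b^2 + 4*b) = b*(b - 2)*(b + 2)*(b + 4)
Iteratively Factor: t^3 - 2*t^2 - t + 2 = (t - 1)*(t^2 - t - 2) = (t - 2)*(t - 1)*(t + 1)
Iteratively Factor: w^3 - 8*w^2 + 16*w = (w - 4)*(w^2 - 4*w) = w*(w - 4)*(w - 4)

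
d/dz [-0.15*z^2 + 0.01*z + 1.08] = 0.01 - 0.3*z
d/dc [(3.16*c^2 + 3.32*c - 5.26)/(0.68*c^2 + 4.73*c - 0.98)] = (12.6892*c^2 + 0.959999999999999*c + 21.6262)/(0.4624*c^4 + 6.4328*c^3 + 21.0401*c^2 - 9.2708*c + 0.9604)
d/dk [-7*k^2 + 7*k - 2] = 7 - 14*k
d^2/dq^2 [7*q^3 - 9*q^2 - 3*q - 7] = 42*q - 18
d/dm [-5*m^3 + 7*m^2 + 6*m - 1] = -15*m^2 + 14*m + 6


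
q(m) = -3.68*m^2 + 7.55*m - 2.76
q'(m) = 7.55 - 7.36*m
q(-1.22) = -17.45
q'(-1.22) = 16.53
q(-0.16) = -4.06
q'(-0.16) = 8.73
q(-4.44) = -108.83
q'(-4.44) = 40.23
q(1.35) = 0.73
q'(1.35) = -2.39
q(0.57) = 0.35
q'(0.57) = 3.35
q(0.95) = 1.09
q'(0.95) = 0.56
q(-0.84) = -11.70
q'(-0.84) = 13.73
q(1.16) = 1.05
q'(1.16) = -0.99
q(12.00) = -442.08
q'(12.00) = -80.77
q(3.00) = -13.23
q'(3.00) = -14.53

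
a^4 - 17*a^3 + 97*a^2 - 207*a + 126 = (a - 7)*(a - 6)*(a - 3)*(a - 1)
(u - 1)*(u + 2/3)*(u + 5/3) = u^3 + 4*u^2/3 - 11*u/9 - 10/9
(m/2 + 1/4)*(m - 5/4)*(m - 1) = m^3/2 - 7*m^2/8 + m/16 + 5/16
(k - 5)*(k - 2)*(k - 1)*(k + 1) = k^4 - 7*k^3 + 9*k^2 + 7*k - 10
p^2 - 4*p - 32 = (p - 8)*(p + 4)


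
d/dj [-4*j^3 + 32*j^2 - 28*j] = -12*j^2 + 64*j - 28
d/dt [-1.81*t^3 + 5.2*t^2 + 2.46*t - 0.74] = -5.43*t^2 + 10.4*t + 2.46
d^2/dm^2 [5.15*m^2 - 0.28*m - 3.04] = 10.3000000000000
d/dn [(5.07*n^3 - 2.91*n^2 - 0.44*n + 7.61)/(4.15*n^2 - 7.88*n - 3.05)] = (21.0405*n^4 - 79.9032*n^3 - 21.6337*n^2 - 45.412*n + 61.3088)/(17.2225*n^4 - 65.404*n^3 + 36.7794*n^2 + 48.068*n + 9.3025)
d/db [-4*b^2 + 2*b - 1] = 2 - 8*b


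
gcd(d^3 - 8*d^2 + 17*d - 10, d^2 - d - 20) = d - 5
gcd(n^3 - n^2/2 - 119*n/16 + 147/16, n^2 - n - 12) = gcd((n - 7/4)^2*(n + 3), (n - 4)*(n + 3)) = n + 3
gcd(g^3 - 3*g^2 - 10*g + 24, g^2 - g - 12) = g^2 - g - 12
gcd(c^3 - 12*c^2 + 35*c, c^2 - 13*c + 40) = c - 5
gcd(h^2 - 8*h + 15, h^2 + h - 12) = h - 3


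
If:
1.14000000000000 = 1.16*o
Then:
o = 0.98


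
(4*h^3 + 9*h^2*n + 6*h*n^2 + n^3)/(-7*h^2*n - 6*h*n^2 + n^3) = (-4*h^2 - 5*h*n - n^2)/(n*(7*h - n))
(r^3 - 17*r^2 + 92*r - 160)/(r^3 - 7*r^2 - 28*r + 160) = (r - 5)/(r + 5)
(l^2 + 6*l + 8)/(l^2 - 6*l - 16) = (l + 4)/(l - 8)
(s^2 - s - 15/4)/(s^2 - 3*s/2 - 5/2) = (s + 3/2)/(s + 1)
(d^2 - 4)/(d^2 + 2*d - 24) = (d^2 - 4)/(d^2 + 2*d - 24)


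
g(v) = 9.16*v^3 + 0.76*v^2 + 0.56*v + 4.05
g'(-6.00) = 980.72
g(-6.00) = -1950.51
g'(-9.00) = 2212.76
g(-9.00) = -6617.07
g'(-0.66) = 11.53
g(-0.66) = 1.38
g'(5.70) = 902.05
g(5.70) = 1728.30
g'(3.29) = 303.01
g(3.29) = 340.32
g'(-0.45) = 5.44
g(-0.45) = 3.12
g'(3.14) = 276.27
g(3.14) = 296.89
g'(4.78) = 635.70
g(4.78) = 1024.50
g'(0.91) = 24.70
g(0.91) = 12.09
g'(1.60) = 73.34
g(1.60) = 44.41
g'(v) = 27.48*v^2 + 1.52*v + 0.56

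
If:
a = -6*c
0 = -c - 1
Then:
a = 6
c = -1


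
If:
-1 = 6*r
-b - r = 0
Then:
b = 1/6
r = -1/6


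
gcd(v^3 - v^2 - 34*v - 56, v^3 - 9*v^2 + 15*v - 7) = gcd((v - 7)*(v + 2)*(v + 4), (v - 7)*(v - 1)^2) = v - 7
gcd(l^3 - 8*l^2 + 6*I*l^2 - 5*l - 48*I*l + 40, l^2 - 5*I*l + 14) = 1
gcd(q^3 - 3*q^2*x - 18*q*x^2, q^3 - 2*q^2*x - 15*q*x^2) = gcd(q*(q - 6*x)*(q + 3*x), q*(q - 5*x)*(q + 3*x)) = q^2 + 3*q*x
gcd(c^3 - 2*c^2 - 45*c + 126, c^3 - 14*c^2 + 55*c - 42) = c - 6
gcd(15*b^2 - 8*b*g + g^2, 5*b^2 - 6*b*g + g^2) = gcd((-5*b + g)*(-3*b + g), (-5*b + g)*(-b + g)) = 5*b - g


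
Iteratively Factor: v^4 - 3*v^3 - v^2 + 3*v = (v)*(v^3 - 3*v^2 - v + 3) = v*(v - 1)*(v^2 - 2*v - 3) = v*(v - 3)*(v - 1)*(v + 1)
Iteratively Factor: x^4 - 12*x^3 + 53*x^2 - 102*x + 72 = (x - 3)*(x^3 - 9*x^2 + 26*x - 24) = (x - 4)*(x - 3)*(x^2 - 5*x + 6) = (x - 4)*(x - 3)*(x - 2)*(x - 3)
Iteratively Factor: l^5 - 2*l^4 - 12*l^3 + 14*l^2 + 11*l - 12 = (l - 1)*(l^4 - l^3 - 13*l^2 + l + 12) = (l - 1)*(l + 1)*(l^3 - 2*l^2 - 11*l + 12) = (l - 1)*(l + 1)*(l + 3)*(l^2 - 5*l + 4) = (l - 4)*(l - 1)*(l + 1)*(l + 3)*(l - 1)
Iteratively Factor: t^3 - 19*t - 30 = (t + 2)*(t^2 - 2*t - 15) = (t + 2)*(t + 3)*(t - 5)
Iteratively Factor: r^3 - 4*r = (r - 2)*(r^2 + 2*r) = (r - 2)*(r + 2)*(r)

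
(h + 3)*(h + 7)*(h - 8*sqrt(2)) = h^3 - 8*sqrt(2)*h^2 + 10*h^2 - 80*sqrt(2)*h + 21*h - 168*sqrt(2)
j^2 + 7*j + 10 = (j + 2)*(j + 5)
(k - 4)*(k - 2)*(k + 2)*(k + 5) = k^4 + k^3 - 24*k^2 - 4*k + 80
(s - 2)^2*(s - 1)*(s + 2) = s^4 - 3*s^3 - 2*s^2 + 12*s - 8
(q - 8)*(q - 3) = q^2 - 11*q + 24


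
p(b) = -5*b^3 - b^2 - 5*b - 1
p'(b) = -15*b^2 - 2*b - 5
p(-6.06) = 1105.30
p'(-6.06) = -543.73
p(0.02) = -1.10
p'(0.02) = -5.05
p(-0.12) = -0.41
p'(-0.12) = -4.98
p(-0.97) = 7.47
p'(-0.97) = -17.17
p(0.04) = -1.20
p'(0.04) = -5.10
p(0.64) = -5.92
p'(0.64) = -12.42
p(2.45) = -92.78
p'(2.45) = -99.94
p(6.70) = -1583.20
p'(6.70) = -691.75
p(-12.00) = 8555.00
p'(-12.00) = -2141.00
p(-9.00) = 3608.00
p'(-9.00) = -1202.00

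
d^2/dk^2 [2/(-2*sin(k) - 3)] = 4*(2*sin(k)^2 - 3*sin(k) - 4)/(2*sin(k) + 3)^3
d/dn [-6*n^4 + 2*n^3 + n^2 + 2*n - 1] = -24*n^3 + 6*n^2 + 2*n + 2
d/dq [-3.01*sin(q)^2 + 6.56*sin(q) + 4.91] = (6.56 - 6.02*sin(q))*cos(q)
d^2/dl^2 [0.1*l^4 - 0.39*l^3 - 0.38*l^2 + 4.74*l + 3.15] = 1.2*l^2 - 2.34*l - 0.76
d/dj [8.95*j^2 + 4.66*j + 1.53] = 17.9*j + 4.66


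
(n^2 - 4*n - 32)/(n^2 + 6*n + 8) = (n - 8)/(n + 2)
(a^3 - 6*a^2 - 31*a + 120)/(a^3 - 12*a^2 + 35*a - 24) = (a + 5)/(a - 1)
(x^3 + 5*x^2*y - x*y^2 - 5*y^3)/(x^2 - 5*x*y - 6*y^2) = (x^2 + 4*x*y - 5*y^2)/(x - 6*y)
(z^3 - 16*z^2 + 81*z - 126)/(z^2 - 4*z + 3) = (z^2 - 13*z + 42)/(z - 1)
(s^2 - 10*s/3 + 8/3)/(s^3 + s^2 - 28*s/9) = 3*(s - 2)/(s*(3*s + 7))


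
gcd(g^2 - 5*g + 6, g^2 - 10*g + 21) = g - 3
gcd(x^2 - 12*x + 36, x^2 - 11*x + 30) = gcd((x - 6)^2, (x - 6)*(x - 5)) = x - 6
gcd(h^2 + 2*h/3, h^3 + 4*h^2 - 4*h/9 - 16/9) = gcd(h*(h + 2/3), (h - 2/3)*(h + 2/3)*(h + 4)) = h + 2/3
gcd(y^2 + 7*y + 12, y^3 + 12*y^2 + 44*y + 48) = y + 4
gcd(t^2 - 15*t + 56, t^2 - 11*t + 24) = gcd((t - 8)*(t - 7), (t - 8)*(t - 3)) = t - 8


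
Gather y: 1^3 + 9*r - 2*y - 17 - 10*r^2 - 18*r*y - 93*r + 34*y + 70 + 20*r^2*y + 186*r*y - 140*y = -10*r^2 - 84*r + y*(20*r^2 + 168*r - 108) + 54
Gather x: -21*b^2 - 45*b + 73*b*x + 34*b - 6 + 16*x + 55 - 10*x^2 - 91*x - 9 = -21*b^2 - 11*b - 10*x^2 + x*(73*b - 75) + 40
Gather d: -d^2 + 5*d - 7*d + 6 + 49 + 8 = -d^2 - 2*d + 63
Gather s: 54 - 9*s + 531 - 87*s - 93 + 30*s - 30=462 - 66*s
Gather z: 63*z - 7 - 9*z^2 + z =-9*z^2 + 64*z - 7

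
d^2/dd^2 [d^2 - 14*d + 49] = 2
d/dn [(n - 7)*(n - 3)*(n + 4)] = 3*n^2 - 12*n - 19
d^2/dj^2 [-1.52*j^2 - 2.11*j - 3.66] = -3.04000000000000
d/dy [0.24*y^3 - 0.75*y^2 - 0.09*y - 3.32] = 0.72*y^2 - 1.5*y - 0.09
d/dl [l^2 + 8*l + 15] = 2*l + 8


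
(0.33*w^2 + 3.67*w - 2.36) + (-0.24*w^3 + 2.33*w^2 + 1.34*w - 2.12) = -0.24*w^3 + 2.66*w^2 + 5.01*w - 4.48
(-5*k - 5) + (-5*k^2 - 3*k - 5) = -5*k^2 - 8*k - 10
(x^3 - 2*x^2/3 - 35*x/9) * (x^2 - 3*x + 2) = x^5 - 11*x^4/3 + x^3/9 + 31*x^2/3 - 70*x/9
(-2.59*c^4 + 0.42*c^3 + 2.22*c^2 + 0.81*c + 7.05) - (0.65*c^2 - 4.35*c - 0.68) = -2.59*c^4 + 0.42*c^3 + 1.57*c^2 + 5.16*c + 7.73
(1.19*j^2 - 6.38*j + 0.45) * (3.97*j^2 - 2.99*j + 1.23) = 4.7243*j^4 - 28.8867*j^3 + 22.3264*j^2 - 9.1929*j + 0.5535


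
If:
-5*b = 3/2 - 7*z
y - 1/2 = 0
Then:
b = 7*z/5 - 3/10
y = 1/2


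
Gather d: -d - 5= -d - 5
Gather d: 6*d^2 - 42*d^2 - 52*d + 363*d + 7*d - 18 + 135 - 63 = -36*d^2 + 318*d + 54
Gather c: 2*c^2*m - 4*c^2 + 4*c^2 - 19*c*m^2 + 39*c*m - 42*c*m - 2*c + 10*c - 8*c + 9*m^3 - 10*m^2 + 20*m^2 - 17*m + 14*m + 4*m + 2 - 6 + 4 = 2*c^2*m + c*(-19*m^2 - 3*m) + 9*m^3 + 10*m^2 + m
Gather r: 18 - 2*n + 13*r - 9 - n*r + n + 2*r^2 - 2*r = -n + 2*r^2 + r*(11 - n) + 9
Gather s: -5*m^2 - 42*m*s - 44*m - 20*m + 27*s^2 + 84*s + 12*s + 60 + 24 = -5*m^2 - 64*m + 27*s^2 + s*(96 - 42*m) + 84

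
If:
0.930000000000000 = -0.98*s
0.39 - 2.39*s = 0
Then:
No Solution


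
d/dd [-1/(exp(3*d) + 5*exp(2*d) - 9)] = (3*exp(d) + 10)*exp(2*d)/(exp(3*d) + 5*exp(2*d) - 9)^2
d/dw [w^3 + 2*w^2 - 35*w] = 3*w^2 + 4*w - 35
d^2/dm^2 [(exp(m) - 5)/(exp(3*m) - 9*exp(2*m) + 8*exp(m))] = 4*(exp(5*m) - 18*exp(4*m) + 136*exp(3*m) - 407*exp(2*m) + 270*exp(m) - 80)*exp(-m)/(exp(6*m) - 27*exp(5*m) + 267*exp(4*m) - 1161*exp(3*m) + 2136*exp(2*m) - 1728*exp(m) + 512)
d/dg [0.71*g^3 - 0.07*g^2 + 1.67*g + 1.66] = 2.13*g^2 - 0.14*g + 1.67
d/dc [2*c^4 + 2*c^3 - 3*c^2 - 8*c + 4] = 8*c^3 + 6*c^2 - 6*c - 8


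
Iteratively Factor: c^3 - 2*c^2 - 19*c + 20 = (c - 1)*(c^2 - c - 20) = (c - 5)*(c - 1)*(c + 4)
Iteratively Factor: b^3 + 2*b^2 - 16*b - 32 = (b - 4)*(b^2 + 6*b + 8) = (b - 4)*(b + 4)*(b + 2)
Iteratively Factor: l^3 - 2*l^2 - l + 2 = (l - 1)*(l^2 - l - 2) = (l - 2)*(l - 1)*(l + 1)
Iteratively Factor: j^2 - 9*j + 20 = (j - 4)*(j - 5)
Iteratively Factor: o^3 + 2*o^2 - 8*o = (o - 2)*(o^2 + 4*o) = (o - 2)*(o + 4)*(o)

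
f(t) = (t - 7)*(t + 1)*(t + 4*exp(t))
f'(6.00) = -1584.72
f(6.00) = -11338.01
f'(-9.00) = 344.05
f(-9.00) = -1151.94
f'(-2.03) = 29.32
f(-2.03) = -13.99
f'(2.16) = -607.67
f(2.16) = -563.52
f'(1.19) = -231.93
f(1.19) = -182.44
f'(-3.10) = 60.65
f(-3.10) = -61.93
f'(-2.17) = 33.34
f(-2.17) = -18.38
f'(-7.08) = 228.56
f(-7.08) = -605.81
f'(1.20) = -234.35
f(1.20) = -184.77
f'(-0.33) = -35.99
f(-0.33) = -12.50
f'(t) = (t - 7)*(t + 1)*(4*exp(t) + 1) + (t - 7)*(t + 4*exp(t)) + (t + 1)*(t + 4*exp(t)) = 4*t^2*exp(t) + 3*t^2 - 16*t*exp(t) - 12*t - 52*exp(t) - 7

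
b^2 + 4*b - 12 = (b - 2)*(b + 6)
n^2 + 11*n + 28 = (n + 4)*(n + 7)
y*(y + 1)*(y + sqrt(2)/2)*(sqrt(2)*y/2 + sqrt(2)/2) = sqrt(2)*y^4/2 + y^3/2 + sqrt(2)*y^3 + sqrt(2)*y^2/2 + y^2 + y/2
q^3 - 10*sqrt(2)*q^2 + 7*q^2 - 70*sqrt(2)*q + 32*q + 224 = (q + 7)*(q - 8*sqrt(2))*(q - 2*sqrt(2))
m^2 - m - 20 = (m - 5)*(m + 4)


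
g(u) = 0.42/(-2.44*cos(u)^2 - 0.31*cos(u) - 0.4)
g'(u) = 0.42*(-4.88*sin(u)*cos(u) - 0.31*sin(u))/(-2.44*cos(u)^2 - 0.31*cos(u) - 0.4)^2 = -(2.0496*cos(u) + 0.1302)*sin(u)/(2.44*cos(u)^2 + 0.31*cos(u) + 0.4)^2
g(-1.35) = -0.72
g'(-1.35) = 1.65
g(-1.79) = -0.94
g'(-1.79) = -1.53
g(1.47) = -0.92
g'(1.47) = -1.61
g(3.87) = -0.27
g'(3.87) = -0.40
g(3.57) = -0.20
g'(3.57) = -0.16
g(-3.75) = -0.23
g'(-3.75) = 0.28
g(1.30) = -0.64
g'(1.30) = -1.51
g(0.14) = -0.14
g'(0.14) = -0.03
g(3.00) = -0.17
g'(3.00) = 0.04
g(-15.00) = -0.27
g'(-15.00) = -0.38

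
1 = 1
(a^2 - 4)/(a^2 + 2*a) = (a - 2)/a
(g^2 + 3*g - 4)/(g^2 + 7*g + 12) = (g - 1)/(g + 3)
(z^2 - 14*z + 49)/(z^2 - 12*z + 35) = (z - 7)/(z - 5)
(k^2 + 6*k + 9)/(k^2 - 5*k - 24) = (k + 3)/(k - 8)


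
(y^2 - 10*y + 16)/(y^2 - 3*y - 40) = (y - 2)/(y + 5)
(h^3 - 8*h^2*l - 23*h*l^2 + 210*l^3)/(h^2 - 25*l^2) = (h^2 - 13*h*l + 42*l^2)/(h - 5*l)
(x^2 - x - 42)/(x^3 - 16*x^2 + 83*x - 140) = (x + 6)/(x^2 - 9*x + 20)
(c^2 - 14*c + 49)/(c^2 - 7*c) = (c - 7)/c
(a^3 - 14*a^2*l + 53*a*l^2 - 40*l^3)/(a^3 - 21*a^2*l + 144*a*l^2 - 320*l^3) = (a - l)/(a - 8*l)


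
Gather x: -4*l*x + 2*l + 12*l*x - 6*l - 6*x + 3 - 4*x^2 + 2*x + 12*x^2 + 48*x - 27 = -4*l + 8*x^2 + x*(8*l + 44) - 24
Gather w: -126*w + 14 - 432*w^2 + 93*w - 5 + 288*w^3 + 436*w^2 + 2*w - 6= 288*w^3 + 4*w^2 - 31*w + 3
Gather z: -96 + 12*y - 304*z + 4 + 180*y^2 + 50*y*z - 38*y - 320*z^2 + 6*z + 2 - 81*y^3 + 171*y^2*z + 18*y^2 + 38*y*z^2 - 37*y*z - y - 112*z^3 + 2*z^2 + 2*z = -81*y^3 + 198*y^2 - 27*y - 112*z^3 + z^2*(38*y - 318) + z*(171*y^2 + 13*y - 296) - 90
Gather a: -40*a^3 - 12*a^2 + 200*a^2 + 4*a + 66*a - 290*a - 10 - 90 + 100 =-40*a^3 + 188*a^2 - 220*a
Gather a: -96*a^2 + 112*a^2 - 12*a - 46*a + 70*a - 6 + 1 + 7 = 16*a^2 + 12*a + 2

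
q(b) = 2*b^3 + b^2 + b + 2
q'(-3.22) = 56.77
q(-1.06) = -0.32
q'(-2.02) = 21.44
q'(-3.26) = 58.25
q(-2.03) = -12.64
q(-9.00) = -1384.00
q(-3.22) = -57.62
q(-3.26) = -59.92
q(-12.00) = -3322.00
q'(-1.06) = 5.62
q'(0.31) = 2.20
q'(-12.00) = 841.00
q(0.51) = 3.04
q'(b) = 6*b^2 + 2*b + 1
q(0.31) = 2.47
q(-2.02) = -12.42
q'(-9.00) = 469.00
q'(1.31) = 13.92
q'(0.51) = 3.58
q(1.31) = 9.52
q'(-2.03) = 21.67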